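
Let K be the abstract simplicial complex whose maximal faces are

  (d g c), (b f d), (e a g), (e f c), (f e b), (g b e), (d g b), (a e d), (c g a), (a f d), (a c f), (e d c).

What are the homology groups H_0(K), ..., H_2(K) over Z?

H_0 = Z,  H_1 = Z/2,  H_2 = 0.

Fix the vertex order a < b < c < d < e < f < g and write every simplex with vertices in increasing order. Then dim K = 2 and the simplices of K are:

  0-simplices (7): a, b, c, d, e, f, g
  1-simplices (18): ac, ad, ae, af, ag, bd, be, bf, bg, cd, ce, cf, cg, de, df, dg, ef, eg
  2-simplices (12): acf, acg, ade, adf, aeg, bdf, bdg, bef, beg, cde, cdg, cef

Hence C_0 ≅ Z^7, C_1 ≅ Z^18, C_2 ≅ Z^12.

∂_1: C_1 → C_0 maps an edge to its endpoints' difference, ∂[p,q] = q − p.
This gives a 7×18 integer matrix of rank 6; reducing to Smith normal form yields diagonal entries (1,1,1,1,1,1).

Boundary ∂_2: C_2 → C_1 maps a triangle to the signed sum of its edges. For instance
  ∂bef = ef − bf + be,
  ∂cef = ef − cf + ce.
The resulting 18×12 matrix has rank 12, and its Smith normal form has invariant factors (1,1,1,1,1,1,1,1,1,1,1,2).

From H_k ≅ ker(∂_k) / im(∂_{k+1}) we obtain:

  H_0: rank C_0 − rank ∂_1 = 7 − 6 = 1, and the invariant factors of ∂_1 are all 1, so H_0 = Z.
  H_1: rank ker ∂_1 − rank ∂_2 = (18 − 6) − 12 = 0, and ∂_2 has invariant factor 2 > 1, so H_1 = Z/2.
  H_2: rank ker ∂_2 − rank ∂_3 = (12 − 12) − 0 = 0, and there is no ∂_3, so H_2 = 0.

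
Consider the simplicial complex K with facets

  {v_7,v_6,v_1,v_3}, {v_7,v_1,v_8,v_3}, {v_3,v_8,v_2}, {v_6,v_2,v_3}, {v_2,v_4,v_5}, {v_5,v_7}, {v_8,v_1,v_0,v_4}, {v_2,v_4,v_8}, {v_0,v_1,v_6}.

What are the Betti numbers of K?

b_0 = 1, b_1 = 1, b_2 = 0, b_3 = 0.

Take the total order v_0 < v_1 < v_2 < v_3 < v_4 < v_5 < v_6 < v_7 < v_8 on the vertex set. Then K (dimension 3) consists of the simplices:

  0-simplices (9): [v_0], [v_1], [v_2], [v_3], [v_4], [v_5], [v_6], [v_7], [v_8]
  1-simplices (22): (22 of them)
  2-simplices (16): (16 of them)
  3-simplices (3): [v_0,v_1,v_4,v_8], [v_1,v_3,v_6,v_7], [v_1,v_3,v_7,v_8]

so the chain groups are C_0 ≅ Z^9, C_1 ≅ Z^22, C_2 ≅ Z^16, C_3 ≅ Z^3.

∂_1: C_1 → C_0 sends each edge [p,q] (with p < q) to q − p.
The 9×22 boundary matrix has rank 8 and Smith normal form diag(1,1,1,1,1,1,1,1).

The boundary map ∂_2: C_2 → C_1 sends each 2-simplex [p,q,r] to [q,r] − [p,r] + [p,q]. For instance
  ∂[v_1,v_7,v_8] = [v_7,v_8] − [v_1,v_8] + [v_1,v_7],
  ∂[v_1,v_3,v_6] = [v_3,v_6] − [v_1,v_6] + [v_1,v_3].
This gives a 22×16 integer matrix of rank 13; reducing to Smith normal form yields diagonal entries (1,1,1,1,1,1,1,1,1,1,1,1,1).

Boundary ∂_3: C_3 → C_2 sends each 3-simplex σ to the alternating sum Σ_i (−1)^i (σ with its i-th vertex removed). For instance
  ∂[v_1,v_3,v_7,v_8] = [v_3,v_7,v_8] − [v_1,v_7,v_8] + [v_1,v_3,v_8] − [v_1,v_3,v_7],
  ∂[v_1,v_3,v_6,v_7] = [v_3,v_6,v_7] − [v_1,v_6,v_7] + [v_1,v_3,v_7] − [v_1,v_3,v_6].
As a 16×3 matrix over Z this has rank 3, with invariant factors (1,1,1).

Reading off H_k = ker ∂_k / im ∂_{k+1}:

  H_0: rank C_0 − rank ∂_1 = 9 − 8 = 1, and the invariant factors of ∂_1 are all 1, so H_0 ≅ Z.
  H_1: rank ker ∂_1 − rank ∂_2 = (22 − 8) − 13 = 1, and the invariant factors of ∂_2 are all 1, so H_1 ≅ Z.
  H_2: rank ker ∂_2 − rank ∂_3 = (16 − 13) − 3 = 0, and the invariant factors of ∂_3 are all 1, so H_2 ≅ 0.
  H_3: rank ker ∂_3 − rank ∂_4 = (3 − 3) − 0 = 0, and there is no ∂_4, so H_3 ≅ 0.

As a check, the Euler characteristic is 9 − 22 + 16 − 3 = 0, which agrees with 1 − 1 + 0 − 0 = 0.

Hence the Betti numbers are b_0 = 1, b_1 = 1, b_2 = 0, b_3 = 0.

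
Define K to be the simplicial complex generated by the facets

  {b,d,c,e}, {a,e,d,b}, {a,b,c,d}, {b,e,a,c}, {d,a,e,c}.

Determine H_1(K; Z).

We work with the vertex ordering a < b < c < d < e. The simplices of K, each written with vertices in increasing order, are:

  0-simplices (5): a, b, c, d, e
  1-simplices (10): ab, ac, ad, ae, bc, bd, be, cd, ce, de
  2-simplices (10): abc, abd, abe, acd, ace, ade, bcd, bce, bde, cde
  3-simplices (5): abcd, abce, abde, acde, bcde

Hence C_0 ≅ Z^5, C_1 ≅ Z^10, C_2 ≅ Z^10, C_3 ≅ Z^5.

Boundary ∂_1: C_1 → C_0 sends each edge [p,q] (with p < q) to q − p. For instance
  ∂ad = d − a.
The resulting 5×10 matrix has rank 4, and its Smith normal form has invariant factors (1,1,1,1).

Boundary ∂_2: C_2 → C_1 acts by ∂[p,q,r] = [q,r] − [p,r] + [p,q]. For instance
  ∂bce = ce − be + bc,
  ∂abd = bd − ad + ab.
As a 10×10 matrix over Z this has rank 6, with invariant factors (1,1,1,1,1,1).

The boundary map ∂_3: C_3 → C_2 sends each 3-simplex σ to the alternating sum Σ_i (−1)^i (σ with its i-th vertex removed). For instance
  ∂abde = bde − ade + abe − abd,
  ∂abce = bce − ace + abe − abc.
As a 10×5 matrix over Z this has rank 4, with invariant factors (1,1,1,1).

Reading off H_k = ker ∂_k / im ∂_{k+1}:

  H_1: rank ker ∂_1 − rank ∂_2 = (10 − 4) − 6 = 0, and the invariant factors of ∂_2 are all 1, so H_1 ≅ 0.

H_1 = 0.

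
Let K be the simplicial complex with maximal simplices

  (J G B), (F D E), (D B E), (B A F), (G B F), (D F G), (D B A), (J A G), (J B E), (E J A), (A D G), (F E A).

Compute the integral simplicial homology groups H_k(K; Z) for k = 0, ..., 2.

We work with the vertex ordering A < B < D < E < F < G < J. The simplices of K, each written with vertices in increasing order, are:

  0-simplices (7): A, B, D, E, F, G, J
  1-simplices (18): AB, AD, AE, AF, AG, AJ, BD, BE, BF, BG, BJ, DE, DF, DG, EF, EJ, FG, GJ
  2-simplices (12): ABD, ABF, ADG, AEF, AEJ, AGJ, BDE, BEJ, BFG, BGJ, DEF, DFG

so the chain groups are C_0 ≅ Z^7, C_1 ≅ Z^18, C_2 ≅ Z^12.

Boundary ∂_1: C_1 → C_0 maps an edge to its endpoints' difference, ∂[p,q] = q − p.
The 7×18 boundary matrix has rank 6 and Smith normal form diag(1,1,1,1,1,1).

∂_2: C_2 → C_1 acts by ∂[p,q,r] = [q,r] − [p,r] + [p,q]. For instance
  ∂BGJ = GJ − BJ + BG,
  ∂AEJ = EJ − AJ + AE.
As a 18×12 matrix over Z this has rank 12, with invariant factors (1,1,1,1,1,1,1,1,1,1,1,2).

Now H_k = ker ∂_k / im ∂_{k+1}, so:

  H_0: rank C_0 − rank ∂_1 = 7 − 6 = 1, and the invariant factors of ∂_1 are all 1, so H_0 = Z.
  H_1: rank ker ∂_1 − rank ∂_2 = (18 − 6) − 12 = 0, and ∂_2 has invariant factor 2 > 1, so H_1 = Z/2Z.
  H_2: rank ker ∂_2 − rank ∂_3 = (12 − 12) − 0 = 0, and there is no ∂_3, so H_2 = 0.

H_0 = Z,  H_1 = Z/2Z,  H_2 = 0.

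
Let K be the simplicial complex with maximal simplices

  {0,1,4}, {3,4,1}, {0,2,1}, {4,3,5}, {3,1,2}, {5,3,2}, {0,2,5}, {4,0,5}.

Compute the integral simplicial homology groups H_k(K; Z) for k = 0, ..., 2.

H_0 ≅ Z,  H_1 = 0,  H_2 ≅ Z.

K has 6 vertices, 12 edges, 8 triangles.
rank ∂_0 = 0, rank ∂_1 = 5 ⇒ b_0 = 6 − 0 − 5 = 1; all invariant factors of ∂_1 are 1 so no torsion. So H_0 ≅ Z.
rank ∂_1 = 5, rank ∂_2 = 7 ⇒ b_1 = 12 − 5 − 7 = 0; all invariant factors of ∂_2 are 1 so no torsion. So H_1 ≅ 0.
rank ∂_2 = 7, rank ∂_3 = 0 ⇒ b_2 = 8 − 7 − 0 = 1. So H_2 ≅ Z.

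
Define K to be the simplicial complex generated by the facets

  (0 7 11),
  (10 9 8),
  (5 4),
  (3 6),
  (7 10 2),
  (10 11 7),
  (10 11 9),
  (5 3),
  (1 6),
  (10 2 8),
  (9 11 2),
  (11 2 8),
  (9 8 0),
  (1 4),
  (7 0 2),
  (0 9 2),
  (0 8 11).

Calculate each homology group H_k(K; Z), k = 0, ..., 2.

H_0 = Z^2,  H_1 = Z ⊕ Z/2,  H_2 = 0.

K has 12 vertices, 23 edges, 12 triangles.
rank ∂_0 = 0, rank ∂_1 = 10 ⇒ b_0 = 12 − 0 − 10 = 2; all invariant factors of ∂_1 are 1 so no torsion. So H_0 ≅ Z^2.
rank ∂_1 = 10, rank ∂_2 = 12 ⇒ b_1 = 23 − 10 − 12 = 1; ∂_2 has invariant factor(s) [2] giving torsion. So H_1 ≅ Z ⊕ Z/2.
rank ∂_2 = 12, rank ∂_3 = 0 ⇒ b_2 = 12 − 12 − 0 = 0. So H_2 ≅ 0.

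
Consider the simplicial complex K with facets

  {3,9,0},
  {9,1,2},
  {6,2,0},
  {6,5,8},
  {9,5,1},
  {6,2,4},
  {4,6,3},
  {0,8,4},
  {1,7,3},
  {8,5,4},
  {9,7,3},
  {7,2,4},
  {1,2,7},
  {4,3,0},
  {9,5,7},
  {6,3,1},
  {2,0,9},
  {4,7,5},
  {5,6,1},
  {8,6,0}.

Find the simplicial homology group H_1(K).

K has 10 vertices, 30 edges, 20 triangles.
rank ∂_1 = 9, rank ∂_2 = 20 ⇒ b_1 = 30 − 9 − 20 = 1; ∂_2 has invariant factor(s) [2] giving torsion. So H_1 ≅ Z ⊕ Z/2Z.

H_1 ≅ Z ⊕ Z/2Z.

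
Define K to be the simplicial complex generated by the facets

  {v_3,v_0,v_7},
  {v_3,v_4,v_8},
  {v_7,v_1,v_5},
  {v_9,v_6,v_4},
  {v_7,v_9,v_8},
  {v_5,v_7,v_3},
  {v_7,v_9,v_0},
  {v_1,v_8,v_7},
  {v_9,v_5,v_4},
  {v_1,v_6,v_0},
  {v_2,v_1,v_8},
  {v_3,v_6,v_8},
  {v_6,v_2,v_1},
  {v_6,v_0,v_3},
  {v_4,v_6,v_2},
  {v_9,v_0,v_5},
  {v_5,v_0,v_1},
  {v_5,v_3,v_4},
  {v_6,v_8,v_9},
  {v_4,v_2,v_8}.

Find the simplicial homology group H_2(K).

Order the vertices as v_0 < v_1 < v_2 < v_3 < v_4 < v_5 < v_6 < v_7 < v_8 < v_9. Listing each simplex with vertices in this order, K has dimension 2 with simplices:

  0-simplices (10): [v_0], [v_1], [v_2], [v_3], [v_4], [v_5], [v_6], [v_7], [v_8], [v_9]
  1-simplices (30): (30 of them)
  2-simplices (20): (20 of them)

so the chain groups are C_0 ≅ Z^10, C_1 ≅ Z^30, C_2 ≅ Z^20.

∂_1: C_1 → C_0 is given by ∂[p,q] = [q] − [p]. For instance
  ∂[v_6,v_9] = [v_9] − [v_6].
This gives a 10×30 integer matrix of rank 9; reducing to Smith normal form yields diagonal entries (1,1,1,1,1,1,1,1,1).

Boundary ∂_2: C_2 → C_1 maps a triangle to the signed sum of its edges. For instance
  ∂[v_3,v_4,v_8] = [v_4,v_8] − [v_3,v_8] + [v_3,v_4],
  ∂[v_7,v_8,v_9] = [v_8,v_9] − [v_7,v_9] + [v_7,v_8].
As a 30×20 matrix over Z this has rank 20, with invariant factors (1,1,1,1,1,1,1,1,1,1,1,1,1,1,1,1,1,1,1,2).

Now H_k = ker ∂_k / im ∂_{k+1}, so:

  H_2: rank ker ∂_2 − rank ∂_3 = (20 − 20) − 0 = 0, and there is no ∂_3, so H_2 = 0.

H_2 ≅ 0.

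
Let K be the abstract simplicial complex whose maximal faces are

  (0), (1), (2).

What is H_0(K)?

Fix the vertex order 0 < 1 < 2 and write every simplex with vertices in increasing order. Then dim K = 0 and the simplices of K are:

  0-simplices (3): [0], [1], [2]

so the chain groups are C_0 ≅ Z^3.

Now H_k = ker ∂_k / im ∂_{k+1}, so:

  H_0: rank C_0 − rank ∂_1 = 3 − 0 = 3, and there is no ∂_1, so H_0 ≅ Z^3.

H_0 = Z^3.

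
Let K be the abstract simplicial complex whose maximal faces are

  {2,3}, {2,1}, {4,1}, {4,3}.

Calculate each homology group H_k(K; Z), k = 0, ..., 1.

H_0 ≅ Z,  H_1 ≅ Z.

K has 4 vertices, 4 edges.
rank ∂_0 = 0, rank ∂_1 = 3 ⇒ b_0 = 4 − 0 − 3 = 1; all invariant factors of ∂_1 are 1 so no torsion. So H_0 = Z.
rank ∂_1 = 3, rank ∂_2 = 0 ⇒ b_1 = 4 − 3 − 0 = 1. So H_1 = Z.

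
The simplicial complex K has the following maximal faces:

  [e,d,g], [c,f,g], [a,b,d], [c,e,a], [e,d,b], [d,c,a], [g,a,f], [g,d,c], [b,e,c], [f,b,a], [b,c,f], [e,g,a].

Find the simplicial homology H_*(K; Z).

Fix the vertex order a < b < c < d < e < f < g and write every simplex with vertices in increasing order. Then dim K = 2 and the simplices of K are:

  0-simplices (7): a, b, c, d, e, f, g
  1-simplices (18): ab, ac, ad, ae, af, ag, bc, bd, be, bf, cd, ce, cf, cg, de, dg, eg, fg
  2-simplices (12): abd, abf, acd, ace, aeg, afg, bce, bcf, bde, cdg, cfg, deg

giving chain groups C_0 ≅ Z^7, C_1 ≅ Z^18, C_2 ≅ Z^12.

The boundary map ∂_1: C_1 → C_0 is given by ∂[p,q] = [q] − [p]. For instance
  ∂cf = f − c.
This gives a 7×18 integer matrix of rank 6; reducing to Smith normal form yields diagonal entries (1,1,1,1,1,1).

Boundary ∂_2: C_2 → C_1 sends each 2-simplex [p,q,r] to [q,r] − [p,r] + [p,q]. For instance
  ∂abd = bd − ad + ab,
  ∂deg = eg − dg + de.
The 18×12 boundary matrix has rank 12 and Smith normal form diag(1,1,1,1,1,1,1,1,1,1,1,2).

From H_k ≅ ker(∂_k) / im(∂_{k+1}) we obtain:

  H_0: rank C_0 − rank ∂_1 = 7 − 6 = 1, and the invariant factors of ∂_1 are all 1, so H_0 = Z.
  H_1: rank ker ∂_1 − rank ∂_2 = (18 − 6) − 12 = 0, and ∂_2 has invariant factor 2 > 1, so H_1 = Z/2.
  H_2: rank ker ∂_2 − rank ∂_3 = (12 − 12) − 0 = 0, and there is no ∂_3, so H_2 = 0.

As a check, the Euler characteristic is 7 − 18 + 12 = 1, which agrees with 1 − 0 + 0 = 1.

H_0 ≅ Z,  H_1 ≅ Z/2,  H_2 = 0.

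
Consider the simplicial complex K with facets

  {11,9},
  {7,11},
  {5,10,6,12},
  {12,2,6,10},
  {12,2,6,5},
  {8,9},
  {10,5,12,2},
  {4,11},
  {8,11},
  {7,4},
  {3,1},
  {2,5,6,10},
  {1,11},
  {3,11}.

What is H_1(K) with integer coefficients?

Order the vertices as 1 < 2 < 3 < 4 < 5 < 6 < 7 < 8 < 9 < 10 < 11 < 12. Listing each simplex with vertices in this order, K has dimension 3 with simplices:

  0-simplices (12): [1], [2], [3], [4], [5], [6], [7], [8], [9], [10], [11], [12]
  1-simplices (19): [1,3], [1,11], [2,5], [2,6], [2,10], [2,12], [3,11], [4,7], [4,11], [5,6], [5,10], [5,12], [6,10], [6,12], [7,11], [8,9], [8,11], [9,11], [10,12]
  2-simplices (10): [2,5,6], [2,5,10], [2,5,12], [2,6,10], [2,6,12], [2,10,12], [5,6,10], [5,6,12], [5,10,12], [6,10,12]
  3-simplices (5): [2,5,6,10], [2,5,6,12], [2,5,10,12], [2,6,10,12], [5,6,10,12]

giving chain groups C_0 ≅ Z^12, C_1 ≅ Z^19, C_2 ≅ Z^10, C_3 ≅ Z^5.

Boundary ∂_1: C_1 → C_0 sends each edge [p,q] (with p < q) to q − p. For instance
  ∂[9,11] = [11] − [9].
This gives a 12×19 integer matrix of rank 10; reducing to Smith normal form yields diagonal entries (1,1,1,1,1,1,1,1,1,1).

The boundary map ∂_2: C_2 → C_1 sends each 2-simplex [p,q,r] to [q,r] − [p,r] + [p,q]. For instance
  ∂[2,5,12] = [5,12] − [2,12] + [2,5],
  ∂[5,6,10] = [6,10] − [5,10] + [5,6].
This gives a 19×10 integer matrix of rank 6; reducing to Smith normal form yields diagonal entries (1,1,1,1,1,1).

The boundary map ∂_3: C_3 → C_2 sends each 3-simplex σ to the alternating sum Σ_i (−1)^i (σ with its i-th vertex removed). For instance
  ∂[2,5,6,10] = [5,6,10] − [2,6,10] + [2,5,10] − [2,5,6],
  ∂[2,5,6,12] = [5,6,12] − [2,6,12] + [2,5,12] − [2,5,6].
This gives a 10×5 integer matrix of rank 4; reducing to Smith normal form yields diagonal entries (1,1,1,1).

Computing H_k = (kernel of ∂_k) / (image of ∂_{k+1}):

  H_1: rank ker ∂_1 − rank ∂_2 = (19 − 10) − 6 = 3, and the invariant factors of ∂_2 are all 1, so H_1 = Z^3.

H_1 ≅ Z^3.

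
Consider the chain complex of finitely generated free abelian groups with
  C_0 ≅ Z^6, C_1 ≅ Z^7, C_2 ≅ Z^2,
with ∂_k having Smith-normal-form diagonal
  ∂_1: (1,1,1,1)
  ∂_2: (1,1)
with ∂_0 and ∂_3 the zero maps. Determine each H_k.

H_0: b_0 = 6 − 0 − 4 = 2; torsion from ∂_1 factors > 1: none. So H_0 = Z^2.
H_1: b_1 = 7 − 4 − 2 = 1; torsion from ∂_2 factors > 1: none. So H_1 = Z.
H_2: b_2 = 2 − 2 − 0 = 0; torsion from ∂_3 factors > 1: none. So H_2 = 0.

H_0 = Z^2,  H_1 = Z,  H_2 = 0.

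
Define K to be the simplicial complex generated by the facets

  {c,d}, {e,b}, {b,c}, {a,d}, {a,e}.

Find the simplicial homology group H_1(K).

We work with the vertex ordering a < b < c < d < e. The simplices of K, each written with vertices in increasing order, are:

  0-simplices (5): a, b, c, d, e
  1-simplices (5): ad, ae, bc, be, cd

Hence C_0 ≅ Z^5, C_1 ≅ Z^5.

The boundary map ∂_1: C_1 → C_0 maps an edge to its endpoints' difference, ∂[p,q] = q − p.
The resulting 5×5 matrix has rank 4, and its Smith normal form has invariant factors (1,1,1,1).

From H_k ≅ ker(∂_k) / im(∂_{k+1}) we obtain:

  H_1: rank ker ∂_1 − rank ∂_2 = (5 − 4) − 0 = 1, and there is no ∂_2, so H_1 = Z.

H_1 ≅ Z.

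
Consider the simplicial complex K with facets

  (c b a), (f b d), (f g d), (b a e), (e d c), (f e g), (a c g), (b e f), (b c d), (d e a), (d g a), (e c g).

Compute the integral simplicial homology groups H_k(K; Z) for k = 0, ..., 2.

Fix the vertex order a < b < c < d < e < f < g and write every simplex with vertices in increasing order. Then dim K = 2 and the simplices of K are:

  0-simplices (7): a, b, c, d, e, f, g
  1-simplices (18): ab, ac, ad, ae, ag, bc, bd, be, bf, cd, ce, cg, de, df, dg, ef, eg, fg
  2-simplices (12): abc, abe, acg, ade, adg, bcd, bdf, bef, cde, ceg, dfg, efg

giving chain groups C_0 ≅ Z^7, C_1 ≅ Z^18, C_2 ≅ Z^12.

The boundary map ∂_1: C_1 → C_0 sends each edge [p,q] (with p < q) to q − p.
The resulting 7×18 matrix has rank 6, and its Smith normal form has invariant factors (1,1,1,1,1,1).

∂_2: C_2 → C_1 sends each 2-simplex [p,q,r] to [q,r] − [p,r] + [p,q]. For instance
  ∂ceg = eg − cg + ce,
  ∂abc = bc − ac + ab.
This gives a 18×12 integer matrix of rank 12; reducing to Smith normal form yields diagonal entries (1,1,1,1,1,1,1,1,1,1,1,2).

Now H_k = ker ∂_k / im ∂_{k+1}, so:

  H_0: rank C_0 − rank ∂_1 = 7 − 6 = 1, and the invariant factors of ∂_1 are all 1, so H_0 = Z.
  H_1: rank ker ∂_1 − rank ∂_2 = (18 − 6) − 12 = 0, and ∂_2 has invariant factor 2 > 1, so H_1 = Z/2.
  H_2: rank ker ∂_2 − rank ∂_3 = (12 − 12) − 0 = 0, and there is no ∂_3, so H_2 = 0.

As a check, the Euler characteristic is 7 − 18 + 12 = 1, which agrees with 1 − 0 + 0 = 1.
(K is a triangulation of the real projective plane RP^2.)

H_0 = Z,  H_1 = Z/2,  H_2 = 0.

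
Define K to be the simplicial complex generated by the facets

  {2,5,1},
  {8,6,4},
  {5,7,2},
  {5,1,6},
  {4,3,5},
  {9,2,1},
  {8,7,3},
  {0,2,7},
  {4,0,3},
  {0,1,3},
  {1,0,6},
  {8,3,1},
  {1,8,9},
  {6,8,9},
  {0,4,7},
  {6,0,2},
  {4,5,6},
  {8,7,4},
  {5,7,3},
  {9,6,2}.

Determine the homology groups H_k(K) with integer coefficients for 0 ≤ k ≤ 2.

We work with the vertex ordering 0 < 1 < 2 < 3 < 4 < 5 < 6 < 7 < 8 < 9. The simplices of K, each written with vertices in increasing order, are:

  0-simplices (10): [0], [1], [2], [3], [4], [5], [6], [7], [8], [9]
  1-simplices (30): (30 of them)
  2-simplices (20): (20 of them)

giving chain groups C_0 ≅ Z^10, C_1 ≅ Z^30, C_2 ≅ Z^20.

The boundary map ∂_1: C_1 → C_0 maps an edge to its endpoints' difference, ∂[p,q] = q − p.
As a 10×30 matrix over Z this has rank 9, with invariant factors (1,1,1,1,1,1,1,1,1).

∂_2: C_2 → C_1 sends each 2-simplex [p,q,r] to [q,r] − [p,r] + [p,q]. For instance
  ∂[1,2,9] = [2,9] − [1,9] + [1,2],
  ∂[3,4,5] = [4,5] − [3,5] + [3,4].
The resulting 30×20 matrix has rank 20, and its Smith normal form has invariant factors (1,1,1,1,1,1,1,1,1,1,1,1,1,1,1,1,1,1,1,2).

Now H_k = ker ∂_k / im ∂_{k+1}, so:

  H_0: rank C_0 − rank ∂_1 = 10 − 9 = 1, and the invariant factors of ∂_1 are all 1, so H_0 ≅ Z.
  H_1: rank ker ∂_1 − rank ∂_2 = (30 − 9) − 20 = 1, and ∂_2 has invariant factor 2 > 1, so H_1 ≅ Z ⊕ Z/2.
  H_2: rank ker ∂_2 − rank ∂_3 = (20 − 20) − 0 = 0, and there is no ∂_3, so H_2 ≅ 0.

H_0 = Z,  H_1 = Z ⊕ Z/2,  H_2 = 0.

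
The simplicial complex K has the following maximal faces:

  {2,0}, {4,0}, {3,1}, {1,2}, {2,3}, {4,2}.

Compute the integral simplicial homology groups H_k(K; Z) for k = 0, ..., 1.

H_0 ≅ Z,  H_1 ≅ Z^2.

We work with the vertex ordering 0 < 1 < 2 < 3 < 4. The simplices of K, each written with vertices in increasing order, are:

  0-simplices (5): [0], [1], [2], [3], [4]
  1-simplices (6): [0,2], [0,4], [1,2], [1,3], [2,3], [2,4]

so the chain groups are C_0 ≅ Z^5, C_1 ≅ Z^6.

The boundary map ∂_1: C_1 → C_0 sends each edge [p,q] (with p < q) to q − p.
The 5×6 boundary matrix has rank 4 and Smith normal form diag(1,1,1,1).

Reading off H_k = ker ∂_k / im ∂_{k+1}:

  H_0: rank C_0 − rank ∂_1 = 5 − 4 = 1, and the invariant factors of ∂_1 are all 1, so H_0 ≅ Z.
  H_1: rank ker ∂_1 − rank ∂_2 = (6 − 4) − 0 = 2, and there is no ∂_2, so H_1 ≅ Z^2.

(K is a triangulation of a wedge of 2 circles.)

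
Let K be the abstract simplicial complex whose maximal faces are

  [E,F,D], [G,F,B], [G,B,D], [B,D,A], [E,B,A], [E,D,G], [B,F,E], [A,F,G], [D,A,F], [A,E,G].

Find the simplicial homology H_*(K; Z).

Order the vertices as A < B < D < E < F < G. Listing each simplex with vertices in this order, K has dimension 2 with simplices:

  0-simplices (6): A, B, D, E, F, G
  1-simplices (15): AB, AD, AE, AF, AG, BD, BE, BF, BG, DE, DF, DG, EF, EG, FG
  2-simplices (10): ABD, ABE, ADF, AEG, AFG, BDG, BEF, BFG, DEF, DEG

so the chain groups are C_0 ≅ Z^6, C_1 ≅ Z^15, C_2 ≅ Z^10.

The boundary map ∂_1: C_1 → C_0 sends each edge [p,q] (with p < q) to q − p.
This gives a 6×15 integer matrix of rank 5; reducing to Smith normal form yields diagonal entries (1,1,1,1,1).

∂_2: C_2 → C_1 acts by ∂[p,q,r] = [q,r] − [p,r] + [p,q]. For instance
  ∂BEF = EF − BF + BE,
  ∂DEF = EF − DF + DE.
The resulting 15×10 matrix has rank 10, and its Smith normal form has invariant factors (1,1,1,1,1,1,1,1,1,2).

Reading off H_k = ker ∂_k / im ∂_{k+1}:

  H_0: rank C_0 − rank ∂_1 = 6 − 5 = 1, and the invariant factors of ∂_1 are all 1, so H_0 = Z.
  H_1: rank ker ∂_1 − rank ∂_2 = (15 − 5) − 10 = 0, and ∂_2 has invariant factor 2 > 1, so H_1 = Z/2Z.
  H_2: rank ker ∂_2 − rank ∂_3 = (10 − 10) − 0 = 0, and there is no ∂_3, so H_2 = 0.

H_0 = Z,  H_1 = Z/2Z,  H_2 = 0.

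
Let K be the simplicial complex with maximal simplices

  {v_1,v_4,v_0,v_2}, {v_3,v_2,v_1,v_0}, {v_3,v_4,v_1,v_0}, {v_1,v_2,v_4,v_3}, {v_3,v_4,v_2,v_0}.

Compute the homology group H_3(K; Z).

K has 5 vertices, 10 edges, 10 triangles, 5 3-simplices.
rank ∂_3 = 4, rank ∂_4 = 0 ⇒ b_3 = 5 − 4 − 0 = 1. So H_3 ≅ Z.

H_3 ≅ Z.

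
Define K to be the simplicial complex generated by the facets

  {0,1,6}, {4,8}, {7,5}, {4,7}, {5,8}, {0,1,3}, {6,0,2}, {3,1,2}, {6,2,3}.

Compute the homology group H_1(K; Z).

Order the vertices as 0 < 1 < 2 < 3 < 4 < 5 < 6 < 7 < 8. Listing each simplex with vertices in this order, K has dimension 2 with simplices:

  0-simplices (9): [0], [1], [2], [3], [4], [5], [6], [7], [8]
  1-simplices (14): [0,1], [0,2], [0,3], [0,6], [1,2], [1,3], [1,6], [2,3], [2,6], [3,6], [4,7], [4,8], [5,7], [5,8]
  2-simplices (5): [0,1,3], [0,1,6], [0,2,6], [1,2,3], [2,3,6]

giving chain groups C_0 ≅ Z^9, C_1 ≅ Z^14, C_2 ≅ Z^5.

The boundary map ∂_1: C_1 → C_0 is given by ∂[p,q] = [q] − [p].
This gives a 9×14 integer matrix of rank 7; reducing to Smith normal form yields diagonal entries (1,1,1,1,1,1,1).

The boundary map ∂_2: C_2 → C_1 sends each 2-simplex [p,q,r] to [q,r] − [p,r] + [p,q]. For instance
  ∂[2,3,6] = [3,6] − [2,6] + [2,3],
  ∂[0,1,3] = [1,3] − [0,3] + [0,1].
This gives a 14×5 integer matrix of rank 5; reducing to Smith normal form yields diagonal entries (1,1,1,1,1).

Now H_k = ker ∂_k / im ∂_{k+1}, so:

  H_1: rank ker ∂_1 − rank ∂_2 = (14 − 7) − 5 = 2, and the invariant factors of ∂_2 are all 1, so H_1 ≅ Z^2.

H_1 ≅ Z^2.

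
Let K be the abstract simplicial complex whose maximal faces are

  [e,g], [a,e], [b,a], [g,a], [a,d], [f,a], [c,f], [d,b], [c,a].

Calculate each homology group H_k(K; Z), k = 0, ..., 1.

H_0 = Z,  H_1 = Z^3.

Take the total order a < b < c < d < e < f < g on the vertex set. Then K (dimension 1) consists of the simplices:

  0-simplices (7): a, b, c, d, e, f, g
  1-simplices (9): ab, ac, ad, ae, af, ag, bd, cf, eg

giving chain groups C_0 ≅ Z^7, C_1 ≅ Z^9.

Boundary ∂_1: C_1 → C_0 sends each edge [p,q] (with p < q) to q − p. For instance
  ∂cf = f − c.
As a 7×9 matrix over Z this has rank 6, with invariant factors (1,1,1,1,1,1).

Computing H_k = (kernel of ∂_k) / (image of ∂_{k+1}):

  H_0: rank C_0 − rank ∂_1 = 7 − 6 = 1, and the invariant factors of ∂_1 are all 1, so H_0 ≅ Z.
  H_1: rank ker ∂_1 − rank ∂_2 = (9 − 6) − 0 = 3, and there is no ∂_2, so H_1 ≅ Z^3.

(K is a triangulation of a wedge of 3 circles.)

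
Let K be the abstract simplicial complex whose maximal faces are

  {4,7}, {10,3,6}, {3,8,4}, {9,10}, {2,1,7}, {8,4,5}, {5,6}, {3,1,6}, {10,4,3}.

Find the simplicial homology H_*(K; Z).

Order the vertices as 1 < 2 < 3 < 4 < 5 < 6 < 7 < 8 < 9 < 10. Listing each simplex with vertices in this order, K has dimension 2 with simplices:

  0-simplices (10): [1], [2], [3], [4], [5], [6], [7], [8], [9], [10]
  1-simplices (17): [1,2], [1,3], [1,6], [1,7], [2,7], [3,4], [3,6], [3,8], [3,10], [4,5], [4,7], [4,8], [4,10], [5,6], [5,8], [6,10], [9,10]
  2-simplices (6): [1,2,7], [1,3,6], [3,4,8], [3,4,10], [3,6,10], [4,5,8]

Hence C_0 ≅ Z^10, C_1 ≅ Z^17, C_2 ≅ Z^6.

The boundary map ∂_1: C_1 → C_0 sends each edge [p,q] (with p < q) to q − p.
The 10×17 boundary matrix has rank 9 and Smith normal form diag(1,1,1,1,1,1,1,1,1).

∂_2: C_2 → C_1 sends each 2-simplex [p,q,r] to [q,r] − [p,r] + [p,q]. For instance
  ∂[3,4,10] = [4,10] − [3,10] + [3,4],
  ∂[1,2,7] = [2,7] − [1,7] + [1,2].
The 17×6 boundary matrix has rank 6 and Smith normal form diag(1,1,1,1,1,1).

Reading off H_k = ker ∂_k / im ∂_{k+1}:

  H_0: rank C_0 − rank ∂_1 = 10 − 9 = 1, and the invariant factors of ∂_1 are all 1, so H_0 = Z.
  H_1: rank ker ∂_1 − rank ∂_2 = (17 − 9) − 6 = 2, and the invariant factors of ∂_2 are all 1, so H_1 = Z^2.
  H_2: rank ker ∂_2 − rank ∂_3 = (6 − 6) − 0 = 0, and there is no ∂_3, so H_2 = 0.

H_0 = Z,  H_1 = Z^2,  H_2 = 0.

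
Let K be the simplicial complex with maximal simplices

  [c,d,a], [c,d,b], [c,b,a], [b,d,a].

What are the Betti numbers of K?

b_0 = 1, b_1 = 0, b_2 = 1.

Order the vertices as a < b < c < d. Listing each simplex with vertices in this order, K has dimension 2 with simplices:

  0-simplices (4): a, b, c, d
  1-simplices (6): ab, ac, ad, bc, bd, cd
  2-simplices (4): abc, abd, acd, bcd

giving chain groups C_0 ≅ Z^4, C_1 ≅ Z^6, C_2 ≅ Z^4.

Boundary ∂_1: C_1 → C_0 is given by ∂[p,q] = [q] − [p].
This gives a 4×6 integer matrix of rank 3; reducing to Smith normal form yields diagonal entries (1,1,1).

∂_2: C_2 → C_1 sends each 2-simplex [p,q,r] to [q,r] − [p,r] + [p,q]. For instance
  ∂abc = bc − ac + ab,
  ∂acd = cd − ad + ac.
The resulting 6×4 matrix has rank 3, and its Smith normal form has invariant factors (1,1,1).

From H_k ≅ ker(∂_k) / im(∂_{k+1}) we obtain:

  H_0: rank C_0 − rank ∂_1 = 4 − 3 = 1, and the invariant factors of ∂_1 are all 1, so H_0 = Z.
  H_1: rank ker ∂_1 − rank ∂_2 = (6 − 3) − 3 = 0, and the invariant factors of ∂_2 are all 1, so H_1 = 0.
  H_2: rank ker ∂_2 − rank ∂_3 = (4 − 3) − 0 = 1, and there is no ∂_3, so H_2 = Z.

Hence the Betti numbers are b_0 = 1, b_1 = 0, b_2 = 1.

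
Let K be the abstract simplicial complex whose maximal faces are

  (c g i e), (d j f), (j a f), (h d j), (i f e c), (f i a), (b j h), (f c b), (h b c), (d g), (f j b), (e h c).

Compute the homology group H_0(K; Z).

We work with the vertex ordering a < b < c < d < e < f < g < h < i < j. The simplices of K, each written with vertices in increasing order, are:

  0-simplices (10): a, b, c, d, e, f, g, h, i, j
  1-simplices (24): af, ai, aj, bc, bf, bh, bj, ce, cf, cg, ch, ci, df, dg, dh, dj, ef, eg, eh, ei, fi, fj, gi, hj
  2-simplices (16): afi, afj, bcf, bch, bfj, bhj, cef, ceg, ceh, cei, cfi, cgi, dfj, dhj, efi, egi
  3-simplices (2): cefi, cegi

Hence C_0 ≅ Z^10, C_1 ≅ Z^24, C_2 ≅ Z^16, C_3 ≅ Z^2.

Boundary ∂_1: C_1 → C_0 maps an edge to its endpoints' difference, ∂[p,q] = q − p.
This gives a 10×24 integer matrix of rank 9; reducing to Smith normal form yields diagonal entries (1,1,1,1,1,1,1,1,1).

Boundary ∂_2: C_2 → C_1 sends each 2-simplex [p,q,r] to [q,r] − [p,r] + [p,q]. For instance
  ∂bfj = fj − bj + bf,
  ∂ceh = eh − ch + ce.
This gives a 24×16 integer matrix of rank 14; reducing to Smith normal form yields diagonal entries (1,1,1,1,1,1,1,1,1,1,1,1,1,1).

∂_3: C_3 → C_2 sends each 3-simplex σ to the alternating sum Σ_i (−1)^i (σ with its i-th vertex removed). For instance
  ∂cefi = efi − cfi + cei − cef,
  ∂cegi = egi − cgi + cei − ceg.
This gives a 16×2 integer matrix of rank 2; reducing to Smith normal form yields diagonal entries (1,1).

From H_k ≅ ker(∂_k) / im(∂_{k+1}) we obtain:

  H_0: rank C_0 − rank ∂_1 = 10 − 9 = 1, and the invariant factors of ∂_1 are all 1, so H_0 ≅ Z.

H_0 ≅ Z.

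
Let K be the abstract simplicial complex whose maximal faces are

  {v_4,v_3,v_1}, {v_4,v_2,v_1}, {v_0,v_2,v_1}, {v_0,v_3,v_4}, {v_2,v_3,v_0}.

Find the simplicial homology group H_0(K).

Fix the vertex order v_0 < v_1 < v_2 < v_3 < v_4 and write every simplex with vertices in increasing order. Then dim K = 2 and the simplices of K are:

  0-simplices (5): [v_0], [v_1], [v_2], [v_3], [v_4]
  1-simplices (10): [v_0,v_1], [v_0,v_2], [v_0,v_3], [v_0,v_4], [v_1,v_2], [v_1,v_3], [v_1,v_4], [v_2,v_3], [v_2,v_4], [v_3,v_4]
  2-simplices (5): [v_0,v_1,v_2], [v_0,v_2,v_3], [v_0,v_3,v_4], [v_1,v_2,v_4], [v_1,v_3,v_4]

Hence C_0 ≅ Z^5, C_1 ≅ Z^10, C_2 ≅ Z^5.

∂_1: C_1 → C_0 maps an edge to its endpoints' difference, ∂[p,q] = q − p.
The resulting 5×10 matrix has rank 4, and its Smith normal form has invariant factors (1,1,1,1).

The boundary map ∂_2: C_2 → C_1 acts by ∂[p,q,r] = [q,r] − [p,r] + [p,q]. For instance
  ∂[v_1,v_2,v_4] = [v_2,v_4] − [v_1,v_4] + [v_1,v_2],
  ∂[v_0,v_3,v_4] = [v_3,v_4] − [v_0,v_4] + [v_0,v_3].
This gives a 10×5 integer matrix of rank 5; reducing to Smith normal form yields diagonal entries (1,1,1,1,1).

Reading off H_k = ker ∂_k / im ∂_{k+1}:

  H_0: rank C_0 − rank ∂_1 = 5 − 4 = 1, and the invariant factors of ∂_1 are all 1, so H_0 ≅ Z.

H_0 ≅ Z.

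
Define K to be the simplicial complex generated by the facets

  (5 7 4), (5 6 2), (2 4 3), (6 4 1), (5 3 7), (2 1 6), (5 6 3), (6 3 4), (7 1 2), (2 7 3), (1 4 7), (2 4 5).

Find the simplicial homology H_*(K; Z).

Take the total order 1 < 2 < 3 < 4 < 5 < 6 < 7 on the vertex set. Then K (dimension 2) consists of the simplices:

  0-simplices (7): [1], [2], [3], [4], [5], [6], [7]
  1-simplices (18): [1,2], [1,4], [1,6], [1,7], [2,3], [2,4], [2,5], [2,6], [2,7], [3,4], [3,5], [3,6], [3,7], [4,5], [4,6], [4,7], [5,6], [5,7]
  2-simplices (12): [1,2,6], [1,2,7], [1,4,6], [1,4,7], [2,3,4], [2,3,7], [2,4,5], [2,5,6], [3,4,6], [3,5,6], [3,5,7], [4,5,7]

Hence C_0 ≅ Z^7, C_1 ≅ Z^18, C_2 ≅ Z^12.

The boundary map ∂_1: C_1 → C_0 maps an edge to its endpoints' difference, ∂[p,q] = q − p.
The resulting 7×18 matrix has rank 6, and its Smith normal form has invariant factors (1,1,1,1,1,1).

The boundary map ∂_2: C_2 → C_1 acts by ∂[p,q,r] = [q,r] − [p,r] + [p,q]. For instance
  ∂[3,5,7] = [5,7] − [3,7] + [3,5],
  ∂[1,4,6] = [4,6] − [1,6] + [1,4].
This gives a 18×12 integer matrix of rank 12; reducing to Smith normal form yields diagonal entries (1,1,1,1,1,1,1,1,1,1,1,2).

Reading off H_k = ker ∂_k / im ∂_{k+1}:

  H_0: rank C_0 − rank ∂_1 = 7 − 6 = 1, and the invariant factors of ∂_1 are all 1, so H_0 ≅ Z.
  H_1: rank ker ∂_1 − rank ∂_2 = (18 − 6) − 12 = 0, and ∂_2 has invariant factor 2 > 1, so H_1 ≅ Z/2Z.
  H_2: rank ker ∂_2 − rank ∂_3 = (12 − 12) − 0 = 0, and there is no ∂_3, so H_2 ≅ 0.

(K is a triangulation of the real projective plane RP^2.)

H_0 ≅ Z,  H_1 ≅ Z/2Z,  H_2 = 0.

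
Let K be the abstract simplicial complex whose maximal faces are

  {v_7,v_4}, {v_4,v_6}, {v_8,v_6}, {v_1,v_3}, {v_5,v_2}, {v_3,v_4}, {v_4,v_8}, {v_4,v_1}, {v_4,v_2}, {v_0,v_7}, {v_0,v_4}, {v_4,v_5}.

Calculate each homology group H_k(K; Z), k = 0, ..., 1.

K has 9 vertices, 12 edges.
rank ∂_0 = 0, rank ∂_1 = 8 ⇒ b_0 = 9 − 0 − 8 = 1; all invariant factors of ∂_1 are 1 so no torsion. So H_0 = Z.
rank ∂_1 = 8, rank ∂_2 = 0 ⇒ b_1 = 12 − 8 − 0 = 4. So H_1 = Z^4.

H_0 ≅ Z,  H_1 ≅ Z^4.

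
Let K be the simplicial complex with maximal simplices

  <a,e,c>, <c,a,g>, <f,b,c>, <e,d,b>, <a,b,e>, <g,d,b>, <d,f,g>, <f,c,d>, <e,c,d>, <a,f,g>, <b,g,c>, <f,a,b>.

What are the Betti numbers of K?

b_0 = 1, b_1 = 0, b_2 = 0.

Take the total order a < b < c < d < e < f < g on the vertex set. Then K (dimension 2) consists of the simplices:

  0-simplices (7): a, b, c, d, e, f, g
  1-simplices (18): ab, ac, ae, af, ag, bc, bd, be, bf, bg, cd, ce, cf, cg, de, df, dg, fg
  2-simplices (12): abe, abf, ace, acg, afg, bcf, bcg, bde, bdg, cde, cdf, dfg

giving chain groups C_0 ≅ Z^7, C_1 ≅ Z^18, C_2 ≅ Z^12.

The boundary map ∂_1: C_1 → C_0 sends each edge [p,q] (with p < q) to q − p. For instance
  ∂ce = e − c.
The 7×18 boundary matrix has rank 6 and Smith normal form diag(1,1,1,1,1,1).

Boundary ∂_2: C_2 → C_1 sends each 2-simplex [p,q,r] to [q,r] − [p,r] + [p,q]. For instance
  ∂dfg = fg − dg + df,
  ∂bcg = cg − bg + bc.
The resulting 18×12 matrix has rank 12, and its Smith normal form has invariant factors (1,1,1,1,1,1,1,1,1,1,1,2).

From H_k ≅ ker(∂_k) / im(∂_{k+1}) we obtain:

  H_0: rank C_0 − rank ∂_1 = 7 − 6 = 1, and the invariant factors of ∂_1 are all 1, so H_0 = Z.
  H_1: rank ker ∂_1 − rank ∂_2 = (18 − 6) − 12 = 0, and ∂_2 has invariant factor 2 > 1, so H_1 = Z_2.
  H_2: rank ker ∂_2 − rank ∂_3 = (12 − 12) − 0 = 0, and there is no ∂_3, so H_2 = 0.

As a check, the Euler characteristic is 7 − 18 + 12 = 1, which agrees with 1 − 0 + 0 = 1.

Hence the Betti numbers are b_0 = 1, b_1 = 0, b_2 = 0.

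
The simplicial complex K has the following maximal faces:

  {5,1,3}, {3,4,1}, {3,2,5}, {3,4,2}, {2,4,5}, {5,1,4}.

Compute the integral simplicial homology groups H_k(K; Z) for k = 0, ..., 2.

We work with the vertex ordering 1 < 2 < 3 < 4 < 5. The simplices of K, each written with vertices in increasing order, are:

  0-simplices (5): [1], [2], [3], [4], [5]
  1-simplices (9): [1,3], [1,4], [1,5], [2,3], [2,4], [2,5], [3,4], [3,5], [4,5]
  2-simplices (6): [1,3,4], [1,3,5], [1,4,5], [2,3,4], [2,3,5], [2,4,5]

so the chain groups are C_0 ≅ Z^5, C_1 ≅ Z^9, C_2 ≅ Z^6.

Boundary ∂_1: C_1 → C_0 maps an edge to its endpoints' difference, ∂[p,q] = q − p. For instance
  ∂[2,5] = [5] − [2].
This gives a 5×9 integer matrix of rank 4; reducing to Smith normal form yields diagonal entries (1,1,1,1).

Boundary ∂_2: C_2 → C_1 maps a triangle to the signed sum of its edges. For instance
  ∂[2,3,4] = [3,4] − [2,4] + [2,3],
  ∂[1,4,5] = [4,5] − [1,5] + [1,4].
The resulting 9×6 matrix has rank 5, and its Smith normal form has invariant factors (1,1,1,1,1).

Computing H_k = (kernel of ∂_k) / (image of ∂_{k+1}):

  H_0: rank C_0 − rank ∂_1 = 5 − 4 = 1, and the invariant factors of ∂_1 are all 1, so H_0 = Z.
  H_1: rank ker ∂_1 − rank ∂_2 = (9 − 4) − 5 = 0, and the invariant factors of ∂_2 are all 1, so H_1 = 0.
  H_2: rank ker ∂_2 − rank ∂_3 = (6 − 5) − 0 = 1, and there is no ∂_3, so H_2 = Z.

As a check, the Euler characteristic is 5 − 9 + 6 = 2, which agrees with 1 − 0 + 1 = 2.

H_0 ≅ Z,  H_1 = 0,  H_2 ≅ Z.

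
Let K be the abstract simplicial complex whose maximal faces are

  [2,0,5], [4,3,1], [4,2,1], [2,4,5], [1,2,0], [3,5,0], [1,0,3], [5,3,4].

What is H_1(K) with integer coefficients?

Take the total order 0 < 1 < 2 < 3 < 4 < 5 on the vertex set. Then K (dimension 2) consists of the simplices:

  0-simplices (6): [0], [1], [2], [3], [4], [5]
  1-simplices (12): [0,1], [0,2], [0,3], [0,5], [1,2], [1,3], [1,4], [2,4], [2,5], [3,4], [3,5], [4,5]
  2-simplices (8): [0,1,2], [0,1,3], [0,2,5], [0,3,5], [1,2,4], [1,3,4], [2,4,5], [3,4,5]

Hence C_0 ≅ Z^6, C_1 ≅ Z^12, C_2 ≅ Z^8.

The boundary map ∂_1: C_1 → C_0 sends each edge [p,q] (with p < q) to q − p. For instance
  ∂[2,4] = [4] − [2].
This gives a 6×12 integer matrix of rank 5; reducing to Smith normal form yields diagonal entries (1,1,1,1,1).

∂_2: C_2 → C_1 acts by ∂[p,q,r] = [q,r] − [p,r] + [p,q]. For instance
  ∂[0,1,3] = [1,3] − [0,3] + [0,1],
  ∂[0,1,2] = [1,2] − [0,2] + [0,1].
As a 12×8 matrix over Z this has rank 7, with invariant factors (1,1,1,1,1,1,1).

From H_k ≅ ker(∂_k) / im(∂_{k+1}) we obtain:

  H_1: rank ker ∂_1 − rank ∂_2 = (12 − 5) − 7 = 0, and the invariant factors of ∂_2 are all 1, so H_1 = 0.

H_1 = 0.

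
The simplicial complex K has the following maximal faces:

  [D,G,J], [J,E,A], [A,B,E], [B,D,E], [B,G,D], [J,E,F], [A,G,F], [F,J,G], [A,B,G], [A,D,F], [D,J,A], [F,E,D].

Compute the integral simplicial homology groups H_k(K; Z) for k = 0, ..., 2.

Order the vertices as A < B < D < E < F < G < J. Listing each simplex with vertices in this order, K has dimension 2 with simplices:

  0-simplices (7): A, B, D, E, F, G, J
  1-simplices (18): AB, AD, AE, AF, AG, AJ, BD, BE, BG, DE, DF, DG, DJ, EF, EJ, FG, FJ, GJ
  2-simplices (12): ABE, ABG, ADF, ADJ, AEJ, AFG, BDE, BDG, DEF, DGJ, EFJ, FGJ

Hence C_0 ≅ Z^7, C_1 ≅ Z^18, C_2 ≅ Z^12.

The boundary map ∂_1: C_1 → C_0 sends each edge [p,q] (with p < q) to q − p. For instance
  ∂DF = F − D.
This gives a 7×18 integer matrix of rank 6; reducing to Smith normal form yields diagonal entries (1,1,1,1,1,1).

The boundary map ∂_2: C_2 → C_1 maps a triangle to the signed sum of its edges. For instance
  ∂DEF = EF − DF + DE,
  ∂ABE = BE − AE + AB.
The 18×12 boundary matrix has rank 12 and Smith normal form diag(1,1,1,1,1,1,1,1,1,1,1,2).

Computing H_k = (kernel of ∂_k) / (image of ∂_{k+1}):

  H_0: rank C_0 − rank ∂_1 = 7 − 6 = 1, and the invariant factors of ∂_1 are all 1, so H_0 = Z.
  H_1: rank ker ∂_1 − rank ∂_2 = (18 − 6) − 12 = 0, and ∂_2 has invariant factor 2 > 1, so H_1 = Z_2.
  H_2: rank ker ∂_2 − rank ∂_3 = (12 − 12) − 0 = 0, and there is no ∂_3, so H_2 = 0.

(K is a triangulation of the real projective plane RP^2.)

H_0 = Z,  H_1 = Z_2,  H_2 = 0.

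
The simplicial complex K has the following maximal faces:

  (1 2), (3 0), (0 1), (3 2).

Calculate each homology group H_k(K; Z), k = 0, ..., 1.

H_0 = Z,  H_1 = Z.

Order the vertices as 0 < 1 < 2 < 3. Listing each simplex with vertices in this order, K has dimension 1 with simplices:

  0-simplices (4): [0], [1], [2], [3]
  1-simplices (4): [0,1], [0,3], [1,2], [2,3]

so the chain groups are C_0 ≅ Z^4, C_1 ≅ Z^4.

Boundary ∂_1: C_1 → C_0 maps an edge to its endpoints' difference, ∂[p,q] = q − p. For instance
  ∂[0,1] = [1] − [0].
This gives a 4×4 integer matrix of rank 3; reducing to Smith normal form yields diagonal entries (1,1,1).

Now H_k = ker ∂_k / im ∂_{k+1}, so:

  H_0: rank C_0 − rank ∂_1 = 4 − 3 = 1, and the invariant factors of ∂_1 are all 1, so H_0 = Z.
  H_1: rank ker ∂_1 − rank ∂_2 = (4 − 3) − 0 = 1, and there is no ∂_2, so H_1 = Z.

As a check, the Euler characteristic is 4 − 4 = 0, which agrees with 1 − 1 = 0.
(K is a triangulation of the circle S^1.)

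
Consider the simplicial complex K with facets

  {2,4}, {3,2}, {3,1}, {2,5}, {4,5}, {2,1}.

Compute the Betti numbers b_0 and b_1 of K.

We work with the vertex ordering 1 < 2 < 3 < 4 < 5. The simplices of K, each written with vertices in increasing order, are:

  0-simplices (5): [1], [2], [3], [4], [5]
  1-simplices (6): [1,2], [1,3], [2,3], [2,4], [2,5], [4,5]

giving chain groups C_0 ≅ Z^5, C_1 ≅ Z^6.

Boundary ∂_1: C_1 → C_0 is given by ∂[p,q] = [q] − [p]. For instance
  ∂[2,3] = [3] − [2].
As a 5×6 matrix over Z this has rank 4, with invariant factors (1,1,1,1).

Reading off H_k = ker ∂_k / im ∂_{k+1}:

  H_0: rank C_0 − rank ∂_1 = 5 − 4 = 1, and the invariant factors of ∂_1 are all 1, so H_0 ≅ Z.
  H_1: rank ker ∂_1 − rank ∂_2 = (6 − 4) − 0 = 2, and there is no ∂_2, so H_1 ≅ Z^2.

(K is a triangulation of a wedge of 2 circles.)

Hence the Betti numbers are b_0 = 1, b_1 = 2.

b_0 = 1, b_1 = 2.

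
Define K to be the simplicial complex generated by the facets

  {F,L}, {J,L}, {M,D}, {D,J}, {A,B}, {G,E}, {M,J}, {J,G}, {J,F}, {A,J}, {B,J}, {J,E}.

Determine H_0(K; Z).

H_0 = Z.

Order the vertices as A < B < D < E < F < G < J < L < M. Listing each simplex with vertices in this order, K has dimension 1 with simplices:

  0-simplices (9): A, B, D, E, F, G, J, L, M
  1-simplices (12): AB, AJ, BJ, DJ, DM, EG, EJ, FJ, FL, GJ, JL, JM

Hence C_0 ≅ Z^9, C_1 ≅ Z^12.

The boundary map ∂_1: C_1 → C_0 sends each edge [p,q] (with p < q) to q − p. For instance
  ∂EG = G − E.
This gives a 9×12 integer matrix of rank 8; reducing to Smith normal form yields diagonal entries (1,1,1,1,1,1,1,1).

From H_k ≅ ker(∂_k) / im(∂_{k+1}) we obtain:

  H_0: rank C_0 − rank ∂_1 = 9 − 8 = 1, and the invariant factors of ∂_1 are all 1, so H_0 = Z.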